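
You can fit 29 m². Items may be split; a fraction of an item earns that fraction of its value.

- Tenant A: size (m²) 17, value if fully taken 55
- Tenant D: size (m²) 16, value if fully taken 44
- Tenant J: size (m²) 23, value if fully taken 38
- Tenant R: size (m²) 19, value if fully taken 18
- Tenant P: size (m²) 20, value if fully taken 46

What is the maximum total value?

Best value per unit of size first: Tenant A 55/17≈3.24, Tenant D 44/16≈2.75, Tenant P 46/20≈2.3, Tenant J 38/23≈1.65, Tenant R 18/19≈0.947.
Tenant A: take in full, 17 m² for value 55 → 12 left.
Only 12 m² remain; take 12/16 of Tenant D for value 44×12/16 = 33.
Total value = 88.

88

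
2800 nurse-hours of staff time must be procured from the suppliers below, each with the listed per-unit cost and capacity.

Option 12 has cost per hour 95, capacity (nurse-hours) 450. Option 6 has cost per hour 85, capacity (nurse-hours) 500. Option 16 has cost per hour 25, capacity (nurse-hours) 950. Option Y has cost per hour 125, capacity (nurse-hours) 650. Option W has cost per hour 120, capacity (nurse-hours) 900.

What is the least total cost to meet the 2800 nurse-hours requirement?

217000

Cheapest first:
Option 16 (25): use full 950 ; 1850 nurse-hours to go.
Take 500 from Option 6 at 85 ; need 1350 more.
Option 12 at 95: take all 450 nurse-hours ; 900 still needed.
Take 900 from Option W at 120 ; need 0 more.
Option Y: unused.
Cost = 950×25 + 500×85 + 450×95 + 900×120 = 217000.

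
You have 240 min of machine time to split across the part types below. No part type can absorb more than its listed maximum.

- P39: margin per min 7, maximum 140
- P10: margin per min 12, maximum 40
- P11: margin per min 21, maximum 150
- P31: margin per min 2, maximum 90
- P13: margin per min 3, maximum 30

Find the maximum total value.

3980

Highest margin per min first: P11 21 > P10 12 > P39 7 > P13 3 > P31 2.
Give P11 150 to hit its cap of 150 ; 90 left.
P10 takes 40 to reach its cap of 40 ; 50 left.
P39: +50 (room for 140) → 50. Pool exhausted.
Total = 7×50 + 12×40 + 21×150 = 3980.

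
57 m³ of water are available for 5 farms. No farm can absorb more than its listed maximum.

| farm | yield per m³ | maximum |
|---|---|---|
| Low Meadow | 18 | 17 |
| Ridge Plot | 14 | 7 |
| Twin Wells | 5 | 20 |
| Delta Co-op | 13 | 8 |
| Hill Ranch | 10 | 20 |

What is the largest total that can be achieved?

Rank by yield per m³: Low Meadow 18 > Ridge Plot 14 > Delta Co-op 13 > Hill Ranch 10 > Twin Wells 5.
Low Meadow: +17 to 17 (cap) → 40 left.
Ridge Plot: +7 to 7 (cap) → 33 left.
Delta Co-op: +8 to 8 (cap) → 25 left.
Hill Ranch: +20 to 20 (cap) → 5 left.
Twin Wells has room for 20 but only 5 remain, so it gets 5.
Total = 18×17 + 14×7 + 5×5 + 13×8 + 10×20 = 733.

733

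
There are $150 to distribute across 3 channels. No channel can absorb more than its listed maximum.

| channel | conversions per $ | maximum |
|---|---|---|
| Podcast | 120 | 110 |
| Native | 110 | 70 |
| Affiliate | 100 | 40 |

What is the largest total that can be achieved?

Order the channels by conversions per $: Podcast 120 > Native 110 > Affiliate 100.
Give Podcast 110 to hit its cap of 110 — 40 left.
Only 40 left; Native takes them to reach 40.
Total = 120×110 + 110×40 = 17600.

17600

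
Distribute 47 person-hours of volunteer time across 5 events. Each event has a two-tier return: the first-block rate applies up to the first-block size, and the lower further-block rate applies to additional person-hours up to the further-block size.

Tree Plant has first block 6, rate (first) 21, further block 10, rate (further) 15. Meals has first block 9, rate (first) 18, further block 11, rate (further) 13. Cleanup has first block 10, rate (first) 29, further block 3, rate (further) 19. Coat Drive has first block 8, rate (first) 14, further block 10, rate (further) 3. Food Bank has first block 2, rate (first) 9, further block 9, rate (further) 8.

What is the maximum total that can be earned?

910

Treat each block as its own option and order by rate: Cleanup/T1 29 > Tree Plant/T1 21 > Cleanup/T2 19 > Meals/T1 18 > Tree Plant/T2 15 > Coat Drive/T1 14 > Meals/T2 13 > Food Bank/T1 9 > Food Bank/T2 8 > Coat Drive/T2 3.
Cleanup T1 at 29: fill all 10 → 37 left.
Tree Plant T1 at 21: fill all 6 → 31 left.
Fill Cleanup T2 block (3 at 19) → 28 left.
Meals T1 at 18: fill all 9 → 19 left.
Tree Plant/T2 (15): +10 → 9 left.
Coat Drive/T1 (14): +8 → 1 left.
1 remain; put them into Meals T2 at 13.
Total = 29×10 + 21×6 + 19×3 + 18×9 + 15×10 + 14×8 + 13×1 = 910.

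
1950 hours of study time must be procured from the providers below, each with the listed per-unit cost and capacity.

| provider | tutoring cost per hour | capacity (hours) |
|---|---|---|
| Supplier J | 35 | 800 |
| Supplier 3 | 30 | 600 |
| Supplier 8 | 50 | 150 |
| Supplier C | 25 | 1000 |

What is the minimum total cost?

Cheapest first:
Supplier C at 25: take all 1000 hours — 950 still needed.
Supplier 3 (30): use full 600 — 350 hours to go.
Take 350 from Supplier J at 35 to finish.
Supplier 8: unused.
Cost = 1000×25 + 600×30 + 350×35 = 55250.

55250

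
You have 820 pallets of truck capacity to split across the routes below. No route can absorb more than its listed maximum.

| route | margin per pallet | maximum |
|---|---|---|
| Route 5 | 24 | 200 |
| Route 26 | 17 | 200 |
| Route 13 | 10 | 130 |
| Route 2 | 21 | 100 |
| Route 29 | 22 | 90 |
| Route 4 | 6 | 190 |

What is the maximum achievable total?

Highest margin per pallet first: Route 5 24 > Route 29 22 > Route 2 21 > Route 26 17 > Route 13 10 > Route 4 6.
Give Route 5 200 to hit its cap of 200 ; 620 left.
Route 29 takes 90 to reach its cap of 90 ; 530 left.
Route 2 takes 100 to reach its cap of 100 ; 430 left.
Route 26: +200 to 200 (cap) ; 230 left.
Give Route 13 130 to hit its cap of 130 ; 100 left.
Route 4 has room for 190 but only 100 remain, so it gets 100.
Total = 24×200 + 17×200 + 10×130 + 21×100 + 22×90 + 6×100 = 14180.

14180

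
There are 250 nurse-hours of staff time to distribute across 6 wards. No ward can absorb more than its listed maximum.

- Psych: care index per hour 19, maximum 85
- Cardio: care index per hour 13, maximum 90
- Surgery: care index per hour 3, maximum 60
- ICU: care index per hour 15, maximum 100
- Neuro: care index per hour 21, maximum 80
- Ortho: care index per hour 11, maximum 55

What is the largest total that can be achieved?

4570

Highest care index per hour first: Neuro 21 > Psych 19 > ICU 15 > Cardio 13 > Ortho 11 > Surgery 3.
Neuro: +80 to 80 (cap) — 170 left.
Psych takes 85 to reach its cap of 85 — 85 left.
ICU: +85 (room for 100) → 85. Pool exhausted.
Total = 19×85 + 15×85 + 21×80 = 4570.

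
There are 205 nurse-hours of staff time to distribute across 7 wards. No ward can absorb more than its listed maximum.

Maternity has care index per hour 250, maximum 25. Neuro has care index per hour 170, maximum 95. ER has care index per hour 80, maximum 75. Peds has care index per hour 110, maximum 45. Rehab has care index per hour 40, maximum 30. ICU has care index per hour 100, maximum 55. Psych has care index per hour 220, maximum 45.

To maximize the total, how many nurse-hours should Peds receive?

40

Order the wards by care index per hour: Maternity 250 > Psych 220 > Neuro 170 > Peds 110 > ICU 100 > ER 80 > Rehab 40.
Maternity: +25 to 25 (cap) ; 180 left.
Psych takes 45 to reach its cap of 45 ; 135 left.
Neuro takes 95 to reach its cap of 95 ; 40 left.
Peds: +40 (room for 45) → 40. Pool exhausted.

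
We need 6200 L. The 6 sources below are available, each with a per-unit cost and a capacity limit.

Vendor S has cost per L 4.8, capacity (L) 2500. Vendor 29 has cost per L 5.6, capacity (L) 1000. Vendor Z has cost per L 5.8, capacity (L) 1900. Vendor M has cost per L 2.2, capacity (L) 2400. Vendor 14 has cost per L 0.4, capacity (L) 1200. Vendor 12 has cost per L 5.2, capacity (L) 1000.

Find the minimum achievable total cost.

Use sources in increasing cost order.
Vendor 14 at 0.4: take all 1200 L — 5000 still needed.
Take 2400 from Vendor M at 2.2 — need 2600 more.
Vendor S at 4.8: take all 2500 L — 100 still needed.
Vendor 12 (5.2): take the remaining 100 — done.
Vendor 29, Vendor Z: unused.
Cost = 1200×0.4 + 2400×2.2 + 2500×4.8 + 100×5.2 = 18280.

18280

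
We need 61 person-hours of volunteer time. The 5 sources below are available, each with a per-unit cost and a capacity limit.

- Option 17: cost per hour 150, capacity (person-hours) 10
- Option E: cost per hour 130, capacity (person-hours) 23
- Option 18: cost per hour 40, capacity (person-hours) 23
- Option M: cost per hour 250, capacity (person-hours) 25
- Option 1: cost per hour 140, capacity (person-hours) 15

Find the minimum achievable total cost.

Use sources in increasing cost order.
Option 18 at 40: take all 23 person-hours ; 38 still needed.
Take 23 from Option E at 130 ; need 15 more.
Option 1 (140): use full 15 ; 0 person-hours to go.
Option 17, Option M: unused.
Cost = 23×40 + 23×130 + 15×140 = 6010.

6010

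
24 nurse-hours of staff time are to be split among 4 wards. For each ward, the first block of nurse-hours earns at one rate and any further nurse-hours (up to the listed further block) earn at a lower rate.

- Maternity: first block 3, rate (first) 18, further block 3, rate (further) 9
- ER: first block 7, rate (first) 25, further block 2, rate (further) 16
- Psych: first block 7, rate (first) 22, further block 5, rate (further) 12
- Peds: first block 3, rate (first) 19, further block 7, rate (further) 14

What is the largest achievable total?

500

Treat each block as its own option and order by rate: ER/tier1 25 > Psych/tier1 22 > Peds/tier1 19 > Maternity/tier1 18 > ER/tier2 16 > Peds/tier2 14 > Psych/tier2 12 > Maternity/tier2 9.
ER/tier1 (25): +7 → 17 left.
Fill Psych tier1 block (7 at 22) → 10 left.
Peds/tier1 (19): +3 → 7 left.
Maternity/tier1 (18): +3 → 4 left.
ER tier2 at 16: fill all 2 → 2 left.
Peds/tier2: +2 of 7 at 14; pool empty.
Total = 25×7 + 22×7 + 19×3 + 18×3 + 16×2 + 14×2 = 500.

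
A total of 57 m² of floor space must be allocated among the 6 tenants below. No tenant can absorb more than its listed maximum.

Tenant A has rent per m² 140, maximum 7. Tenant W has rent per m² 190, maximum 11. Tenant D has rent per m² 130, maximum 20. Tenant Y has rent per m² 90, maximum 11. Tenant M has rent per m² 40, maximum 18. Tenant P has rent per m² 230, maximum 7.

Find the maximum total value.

8310

Rank by rent per m²: Tenant P 230 > Tenant W 190 > Tenant A 140 > Tenant D 130 > Tenant Y 90 > Tenant M 40.
Give Tenant P 7 to hit its cap of 7 ; 50 left.
Give Tenant W 11 to hit its cap of 11 ; 39 left.
Tenant A takes 7 to reach its cap of 7 ; 32 left.
Tenant D: +20 to 20 (cap) ; 12 left.
Tenant Y: +11 to 11 (cap) ; 1 left.
Tenant M: +1 (room for 18) → 1. Pool exhausted.
Total = 140×7 + 190×11 + 130×20 + 90×11 + 40×1 + 230×7 = 8310.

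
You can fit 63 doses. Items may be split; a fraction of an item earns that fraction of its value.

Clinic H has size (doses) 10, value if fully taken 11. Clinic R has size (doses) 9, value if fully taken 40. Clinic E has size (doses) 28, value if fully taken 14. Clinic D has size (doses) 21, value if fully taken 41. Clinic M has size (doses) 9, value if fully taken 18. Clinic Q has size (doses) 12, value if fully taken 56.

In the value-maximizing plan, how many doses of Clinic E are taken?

Rank by value-to-size ratio: Clinic Q 56/12≈4.67, Clinic R 40/9≈4.44, Clinic M 18/9≈2, Clinic D 41/21≈1.95, Clinic H 11/10≈1.1, Clinic E 14/28≈0.5.
All 12 doses of Clinic Q fit (value 56) ; 51 remain.
Clinic R: take in full, 9 doses for value 40 ; 42 left.
Clinic M: take in full, 9 doses for value 18 ; 33 left.
Take all of Clinic D (21 doses, value 41) ; 12 doses left.
All 10 doses of Clinic H fit (value 11) ; 2 remain.
Only 2 doses remain; take 2/28 of Clinic E for value 14×2/28 = 1.

2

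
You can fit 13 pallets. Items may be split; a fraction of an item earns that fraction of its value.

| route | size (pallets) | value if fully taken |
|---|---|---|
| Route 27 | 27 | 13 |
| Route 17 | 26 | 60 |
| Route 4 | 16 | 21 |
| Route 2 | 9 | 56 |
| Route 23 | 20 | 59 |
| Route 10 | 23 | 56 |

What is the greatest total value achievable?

67.8

Sort by value density: Route 2 56/9≈6.22, Route 23 59/20≈2.95, Route 10 56/23≈2.43, Route 17 60/26≈2.31, Route 4 21/16≈1.31, Route 27 13/27≈0.481.
Route 2: take in full, 9 pallets for value 56 → 4 left.
Only 4 pallets remain; take 4/20 of Route 23 for value 59×4/20 = 11.8.
Total value = 67.8.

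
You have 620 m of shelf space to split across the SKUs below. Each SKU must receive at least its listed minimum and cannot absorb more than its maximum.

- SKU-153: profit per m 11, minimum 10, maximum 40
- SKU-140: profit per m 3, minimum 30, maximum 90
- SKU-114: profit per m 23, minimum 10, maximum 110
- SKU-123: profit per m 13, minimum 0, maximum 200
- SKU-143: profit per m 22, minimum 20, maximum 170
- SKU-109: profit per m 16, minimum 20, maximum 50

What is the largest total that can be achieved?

Meeting every minimum uses 10+30+10+0+20+20 = 90 m, leaving 530.
Highest profit per m first: SKU-114 23 > SKU-143 22 > SKU-109 16 > SKU-123 13 > SKU-153 11 > SKU-140 3.
SKU-114: +100 to 110 (cap) → 430 left.
SKU-143 takes 150 more to reach its cap of 170 → 280 left.
SKU-109: +30 to 50 (cap) → 250 left.
SKU-123 takes 200 more to reach its cap of 200 → 50 left.
SKU-153 takes 30 more to reach its cap of 40 → 20 left.
SKU-140: +20 (room for 60) → 50. Pool exhausted.
Total = 11×40 + 3×50 + 23×110 + 13×200 + 22×170 + 16×50 = 10260.

10260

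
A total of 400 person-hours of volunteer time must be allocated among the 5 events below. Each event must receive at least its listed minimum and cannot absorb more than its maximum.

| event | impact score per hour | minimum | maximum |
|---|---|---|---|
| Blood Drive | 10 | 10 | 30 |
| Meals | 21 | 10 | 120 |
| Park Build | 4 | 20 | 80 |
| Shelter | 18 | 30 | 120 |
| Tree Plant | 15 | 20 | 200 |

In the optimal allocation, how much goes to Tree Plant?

130

Meeting every minimum uses 10+10+20+30+20 = 90 person-hours, leaving 310.
Highest impact score per hour first: Meals 21 > Shelter 18 > Tree Plant 15 > Blood Drive 10 > Park Build 4.
Give Meals 110 more to hit its cap of 120 → 200 left.
Shelter takes 90 more to reach its cap of 120 → 110 left.
Tree Plant: +110 (room for 180) → 130. Pool exhausted.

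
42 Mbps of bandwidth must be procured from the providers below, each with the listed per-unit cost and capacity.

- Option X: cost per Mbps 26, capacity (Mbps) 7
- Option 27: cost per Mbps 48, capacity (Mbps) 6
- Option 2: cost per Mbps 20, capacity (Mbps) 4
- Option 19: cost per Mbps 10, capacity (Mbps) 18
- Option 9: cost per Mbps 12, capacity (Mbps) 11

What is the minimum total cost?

Use providers in increasing cost order.
Option 19 (10): use full 18 ; 24 Mbps to go.
Option 9 at 12: take all 11 Mbps ; 13 still needed.
Option 2 (20): use full 4 ; 9 Mbps to go.
Option X (26): use full 7 ; 2 Mbps to go.
Option 27 (48): take the remaining 2 ; done.
Cost = 18×10 + 11×12 + 4×20 + 7×26 + 2×48 = 670.

670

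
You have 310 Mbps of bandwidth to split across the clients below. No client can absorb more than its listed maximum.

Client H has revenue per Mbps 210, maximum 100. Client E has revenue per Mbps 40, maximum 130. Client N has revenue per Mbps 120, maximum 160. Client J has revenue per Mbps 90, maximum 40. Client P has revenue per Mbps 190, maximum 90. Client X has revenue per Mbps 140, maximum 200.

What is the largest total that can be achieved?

54900

Order the clients by revenue per Mbps: Client H 210 > Client P 190 > Client X 140 > Client N 120 > Client J 90 > Client E 40.
Client H: +100 to 100 (cap) ; 210 left.
Client P: +90 to 90 (cap) ; 120 left.
Client X has room for 200 but only 120 remain, so it gets 120.
Total = 210×100 + 190×90 + 140×120 = 54900.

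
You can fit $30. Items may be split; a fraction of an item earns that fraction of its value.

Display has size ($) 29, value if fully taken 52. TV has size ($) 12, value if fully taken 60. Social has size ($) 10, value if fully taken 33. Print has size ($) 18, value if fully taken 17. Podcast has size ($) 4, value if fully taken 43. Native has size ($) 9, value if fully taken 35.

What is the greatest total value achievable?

Sort by value density: Podcast 43/4≈10.8, TV 60/12≈5, Native 35/9≈3.89, Social 33/10≈3.3, Display 52/29≈1.79, Print 17/18≈0.944.
Take all of Podcast (4 $, value 43) → 26 $ left.
TV: take in full, 12 $ for value 60 → 14 left.
Native: take in full, 9 $ for value 35 → 5 left.
Fill the last 5 $ with part of Social: 5/10 of it earns 16.5.
Total value = 154.5.

154.5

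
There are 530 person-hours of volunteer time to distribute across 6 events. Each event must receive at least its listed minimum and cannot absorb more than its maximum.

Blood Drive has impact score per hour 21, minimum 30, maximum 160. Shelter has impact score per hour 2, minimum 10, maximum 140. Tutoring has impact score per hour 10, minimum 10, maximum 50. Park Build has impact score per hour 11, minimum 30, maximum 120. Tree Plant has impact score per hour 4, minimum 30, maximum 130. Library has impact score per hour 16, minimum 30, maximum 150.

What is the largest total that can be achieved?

Meeting every minimum uses 30+10+10+30+30+30 = 140 person-hours, leaving 390.
Rank by impact score per hour: Blood Drive 21 > Library 16 > Park Build 11 > Tutoring 10 > Tree Plant 4 > Shelter 2.
Give Blood Drive 130 more to hit its cap of 160 → 260 left.
Library: +120 to 150 (cap) → 140 left.
Give Park Build 90 more to hit its cap of 120 → 50 left.
Give Tutoring 40 more to hit its cap of 50 → 10 left.
Only 10 left; Tree Plant takes them to reach 40.
Total = 21×160 + 2×10 + 10×50 + 11×120 + 4×40 + 16×150 = 7760.

7760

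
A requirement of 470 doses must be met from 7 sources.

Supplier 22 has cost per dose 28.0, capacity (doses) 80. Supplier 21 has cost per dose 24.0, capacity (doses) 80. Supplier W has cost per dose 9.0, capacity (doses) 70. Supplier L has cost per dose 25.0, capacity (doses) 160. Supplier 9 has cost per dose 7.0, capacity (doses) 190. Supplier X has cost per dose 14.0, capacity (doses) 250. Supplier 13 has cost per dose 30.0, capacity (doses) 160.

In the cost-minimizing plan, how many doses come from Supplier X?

210

Fill from the cheapest source first.
Supplier 9 (7.0): use full 190 — 280 doses to go.
Supplier W at 9.0: take all 70 doses — 210 still needed.
Supplier X (14.0): take the remaining 210 — done.
Supplier 21, Supplier L, Supplier 22, Supplier 13: unused.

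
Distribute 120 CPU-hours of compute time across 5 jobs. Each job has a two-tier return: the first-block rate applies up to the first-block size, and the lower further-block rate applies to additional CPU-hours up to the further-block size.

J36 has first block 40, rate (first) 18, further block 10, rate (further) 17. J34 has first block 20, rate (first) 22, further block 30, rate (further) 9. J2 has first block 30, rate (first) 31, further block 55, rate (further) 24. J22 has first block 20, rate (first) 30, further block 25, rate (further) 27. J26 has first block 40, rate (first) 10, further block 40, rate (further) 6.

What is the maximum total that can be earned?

3285

Order all 10 blocks by rate: J2/first 31 > J22/first 30 > J22/second 27 > J2/second 24 > J34/first 22 > J36/first 18 > J36/second 17 > J26/first 10 > J34/second 9 > J26/second 6.
Fill J2 first block (30 at 31) → 90 left.
J22 first at 30: fill all 20 → 70 left.
Fill J22 second block (25 at 27) → 45 left.
45 remain; put them into J2 second at 24.
Total = 31×30 + 30×20 + 27×25 + 24×45 = 3285.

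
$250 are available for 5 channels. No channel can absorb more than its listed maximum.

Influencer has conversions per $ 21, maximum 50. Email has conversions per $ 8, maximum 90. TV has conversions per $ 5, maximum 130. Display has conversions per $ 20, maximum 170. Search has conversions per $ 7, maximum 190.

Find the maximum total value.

4690

Highest conversions per $ first: Influencer 21 > Display 20 > Email 8 > Search 7 > TV 5.
Influencer takes 50 to reach its cap of 50 → 200 left.
Display takes 170 to reach its cap of 170 → 30 left.
Only 30 left; Email takes them to reach 30.
Total = 21×50 + 8×30 + 20×170 = 4690.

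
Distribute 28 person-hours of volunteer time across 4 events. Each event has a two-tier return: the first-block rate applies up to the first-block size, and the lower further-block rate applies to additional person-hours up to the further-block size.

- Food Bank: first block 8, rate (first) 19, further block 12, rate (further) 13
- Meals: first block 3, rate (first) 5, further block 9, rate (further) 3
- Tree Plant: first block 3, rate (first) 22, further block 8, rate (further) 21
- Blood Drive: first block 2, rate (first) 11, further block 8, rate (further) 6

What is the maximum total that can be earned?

503

Treat each block as its own option and order by rate: Tree Plant/first 22 > Tree Plant/second 21 > Food Bank/first 19 > Food Bank/second 13 > Blood Drive/first 11 > Blood Drive/second 6 > Meals/first 5 > Meals/second 3.
Tree Plant/first (22): +3 ; 25 left.
Fill Tree Plant second block (8 at 21) ; 17 left.
Food Bank first at 19: fill all 8 ; 9 left.
9 remain; put them into Food Bank second at 13.
Total = 22×3 + 21×8 + 19×8 + 13×9 = 503.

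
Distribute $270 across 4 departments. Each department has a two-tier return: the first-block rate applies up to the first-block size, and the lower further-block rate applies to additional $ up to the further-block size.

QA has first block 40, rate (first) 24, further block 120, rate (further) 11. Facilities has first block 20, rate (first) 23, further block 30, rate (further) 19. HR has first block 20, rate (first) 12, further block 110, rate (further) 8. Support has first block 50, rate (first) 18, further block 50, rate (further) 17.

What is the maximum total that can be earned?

Rank every tier by rate: QA/T1 24 > Facilities/T1 23 > Facilities/T2 19 > Support/T1 18 > Support/T2 17 > HR/T1 12 > QA/T2 11 > HR/T2 8.
Fill QA T1 block (40 at 24) → 230 left.
Facilities/T1 (23): +20 → 210 left.
Facilities T2 at 19: fill all 30 → 180 left.
Support/T1 (18): +50 → 130 left.
Support T2 at 17: fill all 50 → 80 left.
Fill HR T1 block (20 at 12) → 60 left.
60 remain; put them into QA T2 at 11.
Total = 24×40 + 23×20 + 19×30 + 18×50 + 17×50 + 12×20 + 11×60 = 4640.

4640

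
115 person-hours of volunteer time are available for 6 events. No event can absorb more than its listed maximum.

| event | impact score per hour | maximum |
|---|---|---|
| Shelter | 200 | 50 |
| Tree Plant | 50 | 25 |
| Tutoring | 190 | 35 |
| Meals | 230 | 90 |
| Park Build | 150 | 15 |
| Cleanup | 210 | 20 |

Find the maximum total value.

Highest impact score per hour first: Meals 230 > Cleanup 210 > Shelter 200 > Tutoring 190 > Park Build 150 > Tree Plant 50.
Give Meals 90 to hit its cap of 90 ; 25 left.
Cleanup takes 20 to reach its cap of 20 ; 5 left.
Only 5 left; Shelter takes them to reach 5.
Total = 200×5 + 230×90 + 210×20 = 25900.

25900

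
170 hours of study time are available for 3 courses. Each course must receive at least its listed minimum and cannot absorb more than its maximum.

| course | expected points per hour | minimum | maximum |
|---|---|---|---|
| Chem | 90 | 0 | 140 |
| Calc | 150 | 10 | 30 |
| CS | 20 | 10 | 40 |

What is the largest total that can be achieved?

Meeting every minimum uses 0+10+10 = 20 hours, leaving 150.
Order the courses by expected points per hour: Calc 150 > Chem 90 > CS 20.
Calc takes 20 more to reach its cap of 30 ; 130 left.
Chem: +130 (room for 140) → 130. Pool exhausted.
Total = 90×130 + 150×30 + 20×10 = 16400.

16400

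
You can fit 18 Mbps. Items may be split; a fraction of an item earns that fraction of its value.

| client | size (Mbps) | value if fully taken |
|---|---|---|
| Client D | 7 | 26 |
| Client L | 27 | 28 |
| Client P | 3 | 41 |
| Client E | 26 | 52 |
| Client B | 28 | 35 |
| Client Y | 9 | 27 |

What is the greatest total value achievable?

Best value per unit of size first: Client P 41/3≈13.7, Client D 26/7≈3.71, Client Y 27/9≈3, Client E 52/26≈2, Client B 35/28≈1.25, Client L 28/27≈1.04.
Take all of Client P (3 Mbps, value 41) ; 15 Mbps left.
Take all of Client D (7 Mbps, value 26) ; 8 Mbps left.
Fill the last 8 Mbps with part of Client Y: 8/9 of it earns 24.
Total value = 91.

91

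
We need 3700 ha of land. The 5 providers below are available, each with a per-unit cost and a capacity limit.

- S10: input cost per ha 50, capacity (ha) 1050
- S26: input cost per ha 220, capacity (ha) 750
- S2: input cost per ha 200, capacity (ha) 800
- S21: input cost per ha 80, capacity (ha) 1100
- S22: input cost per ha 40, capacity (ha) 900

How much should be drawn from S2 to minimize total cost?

Cheapest first:
S22 at 40: take all 900 ha ; 2800 still needed.
S10 (50): use full 1050 ; 1750 ha to go.
S21 (80): use full 1100 ; 650 ha to go.
S2 at 200: take 650 of its 800 ; requirement met.
S26: unused.

650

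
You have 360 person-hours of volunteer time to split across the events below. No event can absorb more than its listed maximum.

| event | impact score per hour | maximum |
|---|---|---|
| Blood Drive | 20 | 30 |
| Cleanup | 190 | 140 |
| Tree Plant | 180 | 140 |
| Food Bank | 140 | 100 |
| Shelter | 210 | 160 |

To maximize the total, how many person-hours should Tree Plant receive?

60

Order the events by impact score per hour: Shelter 210 > Cleanup 190 > Tree Plant 180 > Food Bank 140 > Blood Drive 20.
Give Shelter 160 to hit its cap of 160 ; 200 left.
Cleanup takes 140 to reach its cap of 140 ; 60 left.
Tree Plant has room for 140 but only 60 remain, so it gets 60.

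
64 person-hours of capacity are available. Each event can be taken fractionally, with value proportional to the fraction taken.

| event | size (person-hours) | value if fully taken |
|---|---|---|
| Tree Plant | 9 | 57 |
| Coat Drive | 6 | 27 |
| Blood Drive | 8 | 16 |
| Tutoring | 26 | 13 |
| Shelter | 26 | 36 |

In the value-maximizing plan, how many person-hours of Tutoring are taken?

15

Rank by value-to-size ratio: Tree Plant 57/9≈6.33, Coat Drive 27/6≈4.5, Blood Drive 16/8≈2, Shelter 36/26≈1.38, Tutoring 13/26≈0.5.
Tree Plant: take in full, 9 person-hours for value 57 ; 55 left.
Take all of Coat Drive (6 person-hours, value 27) ; 49 person-hours left.
All 8 person-hours of Blood Drive fit (value 16) ; 41 remain.
Shelter: take in full, 26 person-hours for value 36 ; 15 left.
Only 15 person-hours remain; take 15/26 of Tutoring for value 13×15/26 = 7.5.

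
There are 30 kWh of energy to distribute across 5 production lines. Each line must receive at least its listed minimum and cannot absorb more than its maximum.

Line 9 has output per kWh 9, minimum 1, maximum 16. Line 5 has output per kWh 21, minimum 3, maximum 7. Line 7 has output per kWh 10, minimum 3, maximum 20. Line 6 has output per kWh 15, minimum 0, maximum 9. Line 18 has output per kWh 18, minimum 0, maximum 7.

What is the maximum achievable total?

Meeting every minimum uses 1+3+3+0+0 = 7 kWh, leaving 23.
Rank by output per kWh: Line 5 21 > Line 18 18 > Line 6 15 > Line 7 10 > Line 9 9.
Give Line 5 4 more to hit its cap of 7 → 19 left.
Give Line 18 7 more to hit its cap of 7 → 12 left.
Give Line 6 9 more to hit its cap of 9 → 3 left.
Line 7: +3 (room for 17) → 6. Pool exhausted.
Total = 9×1 + 21×7 + 10×6 + 15×9 + 18×7 = 477.

477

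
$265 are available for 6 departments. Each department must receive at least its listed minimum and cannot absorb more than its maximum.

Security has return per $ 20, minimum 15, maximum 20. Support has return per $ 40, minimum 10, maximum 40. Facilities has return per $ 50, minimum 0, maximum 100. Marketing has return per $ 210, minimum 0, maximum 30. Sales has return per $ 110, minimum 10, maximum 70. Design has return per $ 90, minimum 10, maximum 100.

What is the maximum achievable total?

25700

Meeting every minimum uses 15+10+0+0+10+10 = 45 $, leaving 220.
Rank by return per $: Marketing 210 > Sales 110 > Design 90 > Facilities 50 > Support 40 > Security 20.
Marketing: +30 to 30 (cap) ; 190 left.
Sales takes 60 more to reach its cap of 70 ; 130 left.
Give Design 90 more to hit its cap of 100 ; 40 left.
Facilities: +40 (room for 100) → 40. Pool exhausted.
Total = 20×15 + 40×10 + 50×40 + 210×30 + 110×70 + 90×100 = 25700.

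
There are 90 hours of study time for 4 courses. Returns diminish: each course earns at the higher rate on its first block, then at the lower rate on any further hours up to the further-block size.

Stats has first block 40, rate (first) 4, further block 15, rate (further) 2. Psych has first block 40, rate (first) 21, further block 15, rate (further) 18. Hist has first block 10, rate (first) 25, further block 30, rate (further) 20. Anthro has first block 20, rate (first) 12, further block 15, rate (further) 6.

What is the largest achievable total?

1870

Treat each block as its own option and order by rate: Hist/first 25 > Psych/first 21 > Hist/second 20 > Psych/second 18 > Anthro/first 12 > Anthro/second 6 > Stats/first 4 > Stats/second 2.
Fill Hist first block (10 at 25) ; 80 left.
Psych first at 21: fill all 40 ; 40 left.
Hist/second (20): +30 ; 10 left.
10 remain; put them into Psych second at 18.
Total = 25×10 + 21×40 + 20×30 + 18×10 = 1870.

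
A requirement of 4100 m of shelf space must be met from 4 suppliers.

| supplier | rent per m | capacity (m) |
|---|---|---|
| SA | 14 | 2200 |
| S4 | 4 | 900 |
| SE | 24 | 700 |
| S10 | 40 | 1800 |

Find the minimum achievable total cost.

Fill from the cheapest supplier first.
S4 (4): use full 900 → 3200 m to go.
Take 2200 from SA at 14 → need 1000 more.
Take 700 from SE at 24 → need 300 more.
Take 300 from S10 at 40 to finish.
Cost = 900×4 + 2200×14 + 700×24 + 300×40 = 63200.

63200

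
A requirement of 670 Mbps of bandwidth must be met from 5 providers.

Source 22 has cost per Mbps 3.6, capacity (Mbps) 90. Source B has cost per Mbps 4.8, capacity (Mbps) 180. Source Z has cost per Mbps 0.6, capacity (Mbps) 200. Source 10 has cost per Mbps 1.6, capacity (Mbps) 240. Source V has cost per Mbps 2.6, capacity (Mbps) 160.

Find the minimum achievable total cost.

1172

Use providers in increasing cost order.
Source Z (0.6): use full 200 ; 470 Mbps to go.
Source 10 at 1.6: take all 240 Mbps ; 230 still needed.
Source V (2.6): use full 160 ; 70 Mbps to go.
Take 70 from Source 22 at 3.6 to finish.
Source B: unused.
Cost = 200×0.6 + 240×1.6 + 160×2.6 + 70×3.6 = 1172.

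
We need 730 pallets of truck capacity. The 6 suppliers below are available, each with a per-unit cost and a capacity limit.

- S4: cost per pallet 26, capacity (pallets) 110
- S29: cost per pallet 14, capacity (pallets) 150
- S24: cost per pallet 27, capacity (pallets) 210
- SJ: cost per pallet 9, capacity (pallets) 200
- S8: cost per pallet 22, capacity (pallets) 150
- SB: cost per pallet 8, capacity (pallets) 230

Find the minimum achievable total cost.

Cheapest first:
SB at 8: take all 230 pallets — 500 still needed.
SJ (9): use full 200 — 300 pallets to go.
Take 150 from S29 at 14 — need 150 more.
S8 at 22: take all 150 pallets — 0 still needed.
S4, S24: unused.
Cost = 230×8 + 200×9 + 150×14 + 150×22 = 9040.

9040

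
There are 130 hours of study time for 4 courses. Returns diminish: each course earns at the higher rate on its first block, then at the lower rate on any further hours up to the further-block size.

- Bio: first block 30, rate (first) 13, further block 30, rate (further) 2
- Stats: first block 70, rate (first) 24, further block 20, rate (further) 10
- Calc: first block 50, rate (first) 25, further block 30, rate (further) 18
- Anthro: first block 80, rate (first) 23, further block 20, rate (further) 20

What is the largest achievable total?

3160

Rank every tier by rate: Calc/tier1 25 > Stats/tier1 24 > Anthro/tier1 23 > Anthro/tier2 20 > Calc/tier2 18 > Bio/tier1 13 > Stats/tier2 10 > Bio/tier2 2.
Calc tier1 at 25: fill all 50 ; 80 left.
Stats/tier1 (24): +70 ; 10 left.
Anthro/tier1: +10 of 80 at 23; pool empty.
Total = 25×50 + 24×70 + 23×10 = 3160.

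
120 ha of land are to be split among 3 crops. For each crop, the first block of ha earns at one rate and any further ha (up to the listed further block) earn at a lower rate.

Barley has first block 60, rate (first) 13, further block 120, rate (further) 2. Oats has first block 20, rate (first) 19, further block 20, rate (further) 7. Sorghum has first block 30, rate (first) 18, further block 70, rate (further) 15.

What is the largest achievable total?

Treat each block as its own option and order by rate: Oats/first 19 > Sorghum/first 18 > Sorghum/second 15 > Barley/first 13 > Oats/second 7 > Barley/second 2.
Oats first at 19: fill all 20 — 100 left.
Sorghum/first (18): +30 — 70 left.
Sorghum/second (15): +70 — 0 left.
Total = 19×20 + 18×30 + 15×70 = 1970.

1970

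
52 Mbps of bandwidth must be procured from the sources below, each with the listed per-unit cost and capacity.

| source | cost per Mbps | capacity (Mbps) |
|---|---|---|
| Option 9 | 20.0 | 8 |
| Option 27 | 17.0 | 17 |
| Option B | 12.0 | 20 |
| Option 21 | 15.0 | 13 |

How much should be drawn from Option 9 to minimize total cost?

2

Use sources in increasing cost order.
Take 20 from Option B at 12.0 ; need 32 more.
Option 21 at 15.0: take all 13 Mbps ; 19 still needed.
Take 17 from Option 27 at 17.0 ; need 2 more.
Take 2 from Option 9 at 20.0 to finish.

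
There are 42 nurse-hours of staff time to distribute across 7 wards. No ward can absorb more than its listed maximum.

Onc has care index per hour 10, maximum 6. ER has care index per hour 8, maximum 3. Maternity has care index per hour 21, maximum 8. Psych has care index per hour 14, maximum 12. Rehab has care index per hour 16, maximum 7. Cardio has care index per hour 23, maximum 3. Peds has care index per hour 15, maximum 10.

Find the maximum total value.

687

Rank by care index per hour: Cardio 23 > Maternity 21 > Rehab 16 > Peds 15 > Psych 14 > Onc 10 > ER 8.
Give Cardio 3 to hit its cap of 3 — 39 left.
Give Maternity 8 to hit its cap of 8 — 31 left.
Give Rehab 7 to hit its cap of 7 — 24 left.
Peds: +10 to 10 (cap) — 14 left.
Give Psych 12 to hit its cap of 12 — 2 left.
Only 2 left; Onc takes them to reach 2.
Total = 10×2 + 21×8 + 14×12 + 16×7 + 23×3 + 15×10 = 687.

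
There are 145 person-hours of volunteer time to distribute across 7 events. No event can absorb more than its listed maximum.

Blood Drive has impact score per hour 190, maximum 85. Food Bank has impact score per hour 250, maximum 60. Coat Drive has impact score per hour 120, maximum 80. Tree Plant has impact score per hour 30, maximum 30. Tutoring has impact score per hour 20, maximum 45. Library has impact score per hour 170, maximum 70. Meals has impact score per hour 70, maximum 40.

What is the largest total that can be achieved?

31150

Highest impact score per hour first: Food Bank 250 > Blood Drive 190 > Library 170 > Coat Drive 120 > Meals 70 > Tree Plant 30 > Tutoring 20.
Food Bank: +60 to 60 (cap) → 85 left.
Give Blood Drive 85 to hit its cap of 85 → 0 left.
Total = 190×85 + 250×60 = 31150.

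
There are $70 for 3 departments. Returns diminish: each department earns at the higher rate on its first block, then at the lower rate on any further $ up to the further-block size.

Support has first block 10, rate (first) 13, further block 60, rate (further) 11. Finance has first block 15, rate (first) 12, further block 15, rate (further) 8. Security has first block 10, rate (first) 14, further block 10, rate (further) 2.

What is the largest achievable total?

835

Rank every tier by rate: Security/first 14 > Support/first 13 > Finance/first 12 > Support/second 11 > Finance/second 8 > Security/second 2.
Security/first (14): +10 ; 60 left.
Support/first (13): +10 ; 50 left.
Fill Finance first block (15 at 12) ; 35 left.
35 remain; put them into Support second at 11.
Total = 14×10 + 13×10 + 12×15 + 11×35 = 835.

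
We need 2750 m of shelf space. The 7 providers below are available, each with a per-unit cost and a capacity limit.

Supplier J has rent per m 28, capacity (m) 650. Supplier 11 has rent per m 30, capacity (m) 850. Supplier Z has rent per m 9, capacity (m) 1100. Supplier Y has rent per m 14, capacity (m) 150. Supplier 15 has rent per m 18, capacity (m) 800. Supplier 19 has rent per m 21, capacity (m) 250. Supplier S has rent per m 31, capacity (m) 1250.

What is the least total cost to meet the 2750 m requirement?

44250

Cheapest first:
Take 1100 from Supplier Z at 9 → need 1650 more.
Supplier Y (14): use full 150 → 1500 m to go.
Supplier 15 (18): use full 800 → 700 m to go.
Supplier 19 at 21: take all 250 m → 450 still needed.
Supplier J at 28: take 450 of its 650 → requirement met.
Supplier 11, Supplier S: unused.
Cost = 1100×9 + 150×14 + 800×18 + 250×21 + 450×28 = 44250.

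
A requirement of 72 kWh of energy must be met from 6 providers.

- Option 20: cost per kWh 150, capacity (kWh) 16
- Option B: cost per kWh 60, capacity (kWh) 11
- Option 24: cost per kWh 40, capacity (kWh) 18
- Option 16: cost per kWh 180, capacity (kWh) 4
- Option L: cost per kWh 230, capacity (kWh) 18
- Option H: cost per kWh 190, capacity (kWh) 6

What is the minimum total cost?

Cheapest first:
Option 24 at 40: take all 18 kWh — 54 still needed.
Option B at 60: take all 11 kWh — 43 still needed.
Option 20 at 150: take all 16 kWh — 27 still needed.
Option 16 (180): use full 4 — 23 kWh to go.
Option H at 190: take all 6 kWh — 17 still needed.
Option L (230): take the remaining 17 — done.
Cost = 18×40 + 11×60 + 16×150 + 4×180 + 6×190 + 17×230 = 9550.

9550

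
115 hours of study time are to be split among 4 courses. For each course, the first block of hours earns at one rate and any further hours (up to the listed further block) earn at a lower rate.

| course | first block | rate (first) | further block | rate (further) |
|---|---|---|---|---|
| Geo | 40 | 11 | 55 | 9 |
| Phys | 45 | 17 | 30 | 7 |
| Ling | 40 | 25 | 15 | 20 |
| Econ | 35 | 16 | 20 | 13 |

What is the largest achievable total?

2305

Treat each block as its own option and order by rate: Ling/tier1 25 > Ling/tier2 20 > Phys/tier1 17 > Econ/tier1 16 > Econ/tier2 13 > Geo/tier1 11 > Geo/tier2 9 > Phys/tier2 7.
Fill Ling tier1 block (40 at 25) → 75 left.
Fill Ling tier2 block (15 at 20) → 60 left.
Phys tier1 at 17: fill all 45 → 15 left.
Econ/tier1: +15 of 35 at 16; pool empty.
Total = 25×40 + 20×15 + 17×45 + 16×15 = 2305.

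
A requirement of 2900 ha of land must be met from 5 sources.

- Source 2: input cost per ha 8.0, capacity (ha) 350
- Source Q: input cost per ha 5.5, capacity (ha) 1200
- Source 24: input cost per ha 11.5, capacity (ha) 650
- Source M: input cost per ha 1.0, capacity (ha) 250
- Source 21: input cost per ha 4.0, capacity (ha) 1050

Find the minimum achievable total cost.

14425

Cheapest first:
Source M at 1.0: take all 250 ha — 2650 still needed.
Source 21 at 4.0: take all 1050 ha — 1600 still needed.
Source Q at 5.5: take all 1200 ha — 400 still needed.
Take 350 from Source 2 at 8.0 — need 50 more.
Take 50 from Source 24 at 11.5 to finish.
Cost = 250×1.0 + 1050×4.0 + 1200×5.5 + 350×8.0 + 50×11.5 = 14425.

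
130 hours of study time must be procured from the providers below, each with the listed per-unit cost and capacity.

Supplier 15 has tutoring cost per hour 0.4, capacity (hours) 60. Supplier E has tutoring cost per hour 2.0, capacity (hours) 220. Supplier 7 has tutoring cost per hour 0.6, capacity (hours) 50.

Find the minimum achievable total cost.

Fill from the cheapest provider first.
Supplier 15 (0.4): use full 60 ; 70 hours to go.
Take 50 from Supplier 7 at 0.6 ; need 20 more.
Supplier E at 2.0: take 20 of its 220 ; requirement met.
Cost = 60×0.4 + 50×0.6 + 20×2.0 = 94.

94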